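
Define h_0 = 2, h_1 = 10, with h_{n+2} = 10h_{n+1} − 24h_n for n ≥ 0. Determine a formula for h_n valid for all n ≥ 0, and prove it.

Claim: h_n = 6^n + 4^n.

Base cases: h_0 = 2 and 6^0 + 4^0 = 2; h_1 = 10 and 6^1 + 4^1 = 10.
Assume h_j = 6^j + 4^j for all 0 ≤ j ≤ r, where r ≥ 1.
Then h_{r+1} = 10h_r − 24h_{r−1} = 10·(6^r + 4^r) − 24·(6^{r−1} + 4^{r−1}) = (10·6 − 24)6^{r−1} + (10·4 − 24)4^{r−1} = 36·6^{r−1} + 16·4^{r−1} = 6^{r+1} + 4^{r+1}.
Hence h_n = 6^n + 4^n for every n ≥ 0, by strong induction.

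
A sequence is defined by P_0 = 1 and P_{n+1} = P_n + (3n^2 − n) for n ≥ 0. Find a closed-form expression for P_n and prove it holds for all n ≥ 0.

Claim: P_n = n^3 − 2n^2 + n + 1.

Base case: P_0 = 1, and 0^3 − 2·0^2 + 0 + 1 = 1.
Assume P_r = r^3 − 2r^2 + r + 1.
Then P_{r+1} = P_r + (3r^2 − r) = (r^3 − 2r^2 + r + 1) + (3r^2 − r) = r^3 + r^2 + 1,
and (r+1)^3 − 2·(r+1)^2 + (r+1) + 1 = r^3 + r^2 + 1.
By induction, P_n = n^3 − 2n^2 + n + 1 for all n ≥ 0.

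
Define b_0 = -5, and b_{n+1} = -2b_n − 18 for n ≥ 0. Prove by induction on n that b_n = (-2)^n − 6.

Base case: b_0 = -5, and (-2)^0 − 6 = 1 − 6 = -5.
Assume b_r = (-2)^r − 6 for some r ≥ 0.
Then b_{r+1} = -2b_r − 18 = -2·((-2)^r − 6) − 18 = -2·(-2)^r + 12 − 18 = (-2)^{r+1} − 6.
Hence b_n = (-2)^n − 6 for every n ≥ 0, by induction.

b_n = (-2)^n − 6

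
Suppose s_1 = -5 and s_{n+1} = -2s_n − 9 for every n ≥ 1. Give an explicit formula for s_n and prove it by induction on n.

Claim: s_n = (-2)^n − 3.

Base case: s_1 = -5, and (-2)^1 − 3 = -2 − 3 = -5.
Assume s_m = (-2)^m − 3 for some m ≥ 1.
Then s_{m+1} = -2s_m − 9 = -2·((-2)^m − 3) − 9 = -2·(-2)^m + 6 − 9 = (-2)^{m+1} − 3.
This completes the inductive step, so s_n = (-2)^n − 3 for all n ≥ 1.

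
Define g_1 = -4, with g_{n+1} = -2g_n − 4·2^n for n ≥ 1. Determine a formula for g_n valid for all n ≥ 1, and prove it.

Claim: g_n = (-2)^n − 2^n.

Base case: g_1 = -4, and (-2)^1 − 2^1 = -2 − 2 = -4.
Assume g_k = (-2)^k − 2^k for some k ≥ 1.
Then g_{k+1} = -2g_k − 4·2^k = -2·((-2)^k − 2^k) − 4·2^k = (-2)^{k+1} + 2·2^k − 4·2^k = (-2)^{k+1} − 2·2^k = (-2)^{k+1} − 2^{k+1}.
So the formula holds for k+1, and by induction g_n = (-2)^n − 2^n for all n ≥ 1.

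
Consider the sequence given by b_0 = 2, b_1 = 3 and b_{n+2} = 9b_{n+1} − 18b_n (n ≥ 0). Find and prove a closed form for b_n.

Claim: b_n = 3·3^n − 6^n.

Base cases: b_0 = 2 and 3·3^0 − 6^0 = 2; b_1 = 3 and 3·3^1 − 6^1 = 3.
Assume b_j = 3·3^j − 6^j for all 0 ≤ j ≤ k, where k ≥ 1.
Then b_{k+1} = 9b_k − 18b_{k−1} = 9·(3·3^k − 6^k) − 18·(3·3^{k−1} − 6^{k−1}) = 3·(9·3 − 18)3^{k−1} − (9·6 − 18)6^{k−1} = 27·3^{k−1} − 36·6^{k−1} = 3·3^{k+1} − 6^{k+1}.
Hence b_n = 3·3^n − 6^n for every n ≥ 0, by strong induction.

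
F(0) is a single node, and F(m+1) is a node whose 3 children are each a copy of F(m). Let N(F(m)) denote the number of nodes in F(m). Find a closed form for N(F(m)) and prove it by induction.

Claim: N(F(m)) = (3^{m+1} − 1)/2.

Base case: N(F(0)) = 1, and (3^{0+1} − 1)/2 = 1.
Assume N(F(k)) = (3^{k+1} − 1)/2.
Then N(F(k+1)) = 1 + 3N(F(k)) = 1 + 3·(3^{k+1} − 1)/2 = 1 + (3^{k+2} − 3)/2 = (2 + 3^{k+2} − 3)/2 = (3^{k+2} − 1)/2.
Hence N(F(m)) = (3^{m+1} − 1)/2 for every m ≥ 0, by induction.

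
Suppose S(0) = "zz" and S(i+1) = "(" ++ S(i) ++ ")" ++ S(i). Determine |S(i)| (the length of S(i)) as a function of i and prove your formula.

Claim: |S(i)| = 2^{i+2} − 2.

Base case: |S(0)| = 2, and 2^{0+2} − 2 = 2.
Assume |S(j)| = 2^{j+2} − 2.
Then |S(j+1)| = 1 + |S(j)| + 1 + |S(j)| = 2|S(j)| + 2 = 2(2^{j+2} − 2) + 2 = 2^{j+3} − 4 + 2 = 2^{j+3} − 2.
By induction, |S(i)| = 2^{i+2} − 2 for all i ≥ 0.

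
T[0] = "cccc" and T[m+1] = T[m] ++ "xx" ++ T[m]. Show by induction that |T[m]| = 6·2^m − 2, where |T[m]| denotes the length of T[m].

Base case: |T[0]| = 4, and 6·2^0 − 2 = 4.
Assume |T[k]| = 6·2^k − 2.
Then |T[k+1]| = |T[k]| + 2 + |T[k]| = 2|T[k]| + 2 = 2(6·2^k − 2) + 2 = 6·2^{k+1} − 4 + 2 = 6·2^{k+1} − 2.
So the formula holds for k+1, and by induction |T[m]| = 6·2^m − 2 for all m ≥ 0.

|T[m]| = 6·2^m − 2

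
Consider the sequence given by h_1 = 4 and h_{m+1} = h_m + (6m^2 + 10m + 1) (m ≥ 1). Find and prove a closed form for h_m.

Claim: h_m = 2m^3 + 2m^2 − 3m + 3.

Base case: h_1 = 4, and 2·1^3 + 2·1^2 − 3·1 + 3 = 4.
Assume h_k = 2k^3 + 2k^2 − 3k + 3.
Then h_{k+1} = h_k + (6k^2 + 10k + 1) = (2k^3 + 2k^2 − 3k + 3) + (6k^2 + 10k + 1) = 2k^3 + 8k^2 + 7k + 4,
and 2·(k+1)^3 + 2·(k+1)^2 − 3·(k+1) + 3 = 2k^3 + 8k^2 + 7k + 4.
This completes the inductive step, so h_m = 2m^3 + 2m^2 − 3m + 3 for all m ≥ 1.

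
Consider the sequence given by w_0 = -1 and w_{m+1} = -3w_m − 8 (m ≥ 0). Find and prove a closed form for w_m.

Claim: w_m = (-3)^m − 2.

Base case: w_0 = -1, and (-3)^0 − 2 = 1 − 2 = -1.
Assume w_k = (-3)^k − 2 for some k ≥ 0.
Then w_{k+1} = -3w_k − 8 = -3·((-3)^k − 2) − 8 = -3·(-3)^k + 6 − 8 = (-3)^{k+1} − 2.
By induction, w_m = (-3)^m − 2 for all m ≥ 0.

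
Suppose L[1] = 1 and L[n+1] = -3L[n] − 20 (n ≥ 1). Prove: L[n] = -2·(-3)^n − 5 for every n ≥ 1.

Base case: L[1] = 1, and -2·(-3)^1 − 5 = 6 − 5 = 1.
Assume L[k] = -2·(-3)^k − 5 for some k ≥ 1.
Then L[k+1] = -3L[k] − 20 = -3·(-2·(-3)^k − 5) − 20 = 6·(-3)^k + 15 − 20 = -2·(-3)^{k+1} − 5.
Hence L[n] = -2·(-3)^n − 5 for every n ≥ 1, by induction.

L[n] = -2·(-3)^n − 5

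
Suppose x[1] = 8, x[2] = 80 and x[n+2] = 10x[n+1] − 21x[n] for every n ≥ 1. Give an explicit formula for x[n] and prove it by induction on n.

Claim: x[n] = 2·7^n − 2·3^n.

Base cases: x[1] = 8 and 2·7^1 − 2·3^1 = 8; x[2] = 80 and 2·7^2 − 2·3^2 = 80.
Assume x[j] = 2·7^j − 2·3^j for all 1 ≤ j ≤ k, where k ≥ 2.
Then x[k+1] = 10x[k] − 21x[k−1] = 10·(2·7^k − 2·3^k) − 21·(2·7^{k−1} − 2·3^{k−1}) = 2·(10·7 − 21)7^{k−1} − 2·(10·3 − 21)3^{k−1} = 98·7^{k−1} − 18·3^{k−1} = 2·7^{k+1} − 2·3^{k+1}.
This completes the inductive step, so x[n] = 2·7^n − 2·3^n for all n ≥ 1.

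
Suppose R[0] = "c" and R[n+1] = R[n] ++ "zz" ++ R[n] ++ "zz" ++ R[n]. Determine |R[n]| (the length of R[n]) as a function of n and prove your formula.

Claim: |R[n]| = 3^{n+1} − 2.

Base case: |R[0]| = 1, and 3^{0+1} − 2 = 1.
Assume |R[k]| = 3^{k+1} − 2.
Then |R[k+1]| = 3|R[k]| + 4 = 3(3^{k+1} − 2) + 4 = 3^{k+2} − 6 + 4 = 3^{k+2} − 2.
By induction, |R[n]| = 3^{n+1} − 2 for all n ≥ 0.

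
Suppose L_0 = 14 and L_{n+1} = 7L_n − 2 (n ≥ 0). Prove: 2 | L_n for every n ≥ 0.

Base case: L_0 = 14 = 2·7, so 2 | L_0.
Assume 2 | L_k, so L_k = 2t for some integer t.
Then L_{k+1} = 7L_k − 2 = 7·(2t) − 2 = 2(7t − 1), so 2 | L_{k+1}.
Hence 2 | L_n for every n ≥ 0, by induction.

2 | L_n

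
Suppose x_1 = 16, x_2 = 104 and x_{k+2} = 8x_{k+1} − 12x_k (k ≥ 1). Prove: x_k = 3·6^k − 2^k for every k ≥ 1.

Base cases: x_1 = 16 and 3·6^1 − 2^1 = 16; x_2 = 104 and 3·6^2 − 2^2 = 104.
Assume x_j = 3·6^j − 2^j for all 1 ≤ j ≤ r, where r ≥ 2.
Then x_{r+1} = 8x_r − 12x_{r−1} = 8·(3·6^r − 2^r) − 12·(3·6^{r−1} − 2^{r−1}) = 3·(8·6 − 12)6^{r−1} − (8·2 − 12)2^{r−1} = 108·6^{r−1} − 4·2^{r−1} = 3·6^{r+1} − 2^{r+1}.
Hence x_k = 3·6^k − 2^k for every k ≥ 1, by strong induction.

x_k = 3·6^k − 2^k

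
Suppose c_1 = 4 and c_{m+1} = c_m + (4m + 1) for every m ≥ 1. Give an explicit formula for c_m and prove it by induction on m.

Claim: c_m = 2m^2 − m + 3.

Base case: c_1 = 4, and 2·1^2 − 1 + 3 = 4.
Assume c_r = 2r^2 − r + 3.
Then c_{r+1} = c_r + (4r + 1) = (2r^2 − r + 3) + (4r + 1) = 2r^2 + 3r + 4,
and 2·(r+1)^2 − (r+1) + 3 = 2r^2 + 3r + 4.
Hence c_m = 2m^2 − m + 3 for every m ≥ 1, by induction.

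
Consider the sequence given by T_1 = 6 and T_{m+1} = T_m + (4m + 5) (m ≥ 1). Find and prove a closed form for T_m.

Claim: T_m = 2m^2 + 3m + 1.

Base case: T_1 = 6, and 2·1^2 + 3·1 + 1 = 6.
Assume T_j = 2j^2 + 3j + 1.
Then T_{j+1} = T_j + (4j + 5) = (2j^2 + 3j + 1) + (4j + 5) = 2j^2 + 7j + 6,
and 2·(j+1)^2 + 3·(j+1) + 1 = 2j^2 + 7j + 6.
By induction, T_m = 2m^2 + 3m + 1 for all m ≥ 1.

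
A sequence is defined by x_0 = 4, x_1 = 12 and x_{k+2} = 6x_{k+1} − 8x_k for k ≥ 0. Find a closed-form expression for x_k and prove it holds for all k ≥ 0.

Claim: x_k = 2·2^k + 2·4^k.

Base cases: x_0 = 4 and 2·2^0 + 2·4^0 = 4; x_1 = 12 and 2·2^1 + 2·4^1 = 12.
Assume x_j = 2·2^j + 2·4^j for all 0 ≤ j ≤ m, where m ≥ 1.
Then x_{m+1} = 6x_m − 8x_{m−1} = 6·(2·2^m + 2·4^m) − 8·(2·2^{m−1} + 2·4^{m−1}) = 2·(6·2 − 8)2^{m−1} + 2·(6·4 − 8)4^{m−1} = 8·2^{m−1} + 32·4^{m−1} = 2·2^{m+1} + 2·4^{m+1}.
So the formula holds for m+1, and by strong induction x_k = 2·2^k + 2·4^k for all k ≥ 0.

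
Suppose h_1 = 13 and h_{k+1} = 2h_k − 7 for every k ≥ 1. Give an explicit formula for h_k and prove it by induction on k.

Claim: h_k = 3·2^k + 7.

Base case: h_1 = 13, and 3·2^1 + 7 = 6 + 7 = 13.
Assume h_m = 3·2^m + 7 for some m ≥ 1.
Then h_{m+1} = 2h_m − 7 = 2·(3·2^m + 7) − 7 = 6·2^m + 14 − 7 = 3·2^{m+1} + 7.
So the formula holds for m+1, and by induction h_k = 3·2^k + 7 for all k ≥ 1.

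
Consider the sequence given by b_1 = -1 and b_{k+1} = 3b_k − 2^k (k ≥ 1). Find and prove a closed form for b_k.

Claim: b_k = -3^k + 2^k.

Base case: b_1 = -1, and -3^1 + 2^1 = -3 + 2 = -1.
Assume b_r = -3^r + 2^r for some r ≥ 1.
Then b_{r+1} = 3b_r − 2^r = 3·(-3^r + 2^r) − 2^r = -3^{r+1} + 3·2^r − 2^r = -3^{r+1} + 2·2^r = -3^{r+1} + 2^{r+1}.
So the formula holds for r+1, and by induction b_k = -3^k + 2^k for all k ≥ 1.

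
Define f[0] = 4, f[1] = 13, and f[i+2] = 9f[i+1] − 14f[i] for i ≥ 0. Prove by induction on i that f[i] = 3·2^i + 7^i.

Base cases: f[0] = 4 and 3·2^0 + 7^0 = 4; f[1] = 13 and 3·2^1 + 7^1 = 13.
Assume f[j] = 3·2^j + 7^j for all 0 ≤ j ≤ r, where r ≥ 1.
Then f[r+1] = 9f[r] − 14f[r−1] = 9·(3·2^r + 7^r) − 14·(3·2^{r−1} + 7^{r−1}) = 3·(9·2 − 14)2^{r−1} + (9·7 − 14)7^{r−1} = 12·2^{r−1} + 49·7^{r−1} = 3·2^{r+1} + 7^{r+1}.
This completes the inductive step, so f[i] = 3·2^i + 7^i for all i ≥ 0.

f[i] = 3·2^i + 7^i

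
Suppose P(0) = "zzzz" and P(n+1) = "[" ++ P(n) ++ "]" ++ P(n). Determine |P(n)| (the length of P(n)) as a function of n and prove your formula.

Claim: |P(n)| = 6·2^n − 2.

Base case: |P(0)| = 4, and 6·2^0 − 2 = 4.
Assume |P(j)| = 6·2^j − 2.
Then |P(j+1)| = 1 + |P(j)| + 1 + |P(j)| = 2|P(j)| + 2 = 2(6·2^j − 2) + 2 = 6·2^{j+1} − 4 + 2 = 6·2^{j+1} − 2.
This completes the inductive step, so |P(n)| = 6·2^n − 2 for all n ≥ 0.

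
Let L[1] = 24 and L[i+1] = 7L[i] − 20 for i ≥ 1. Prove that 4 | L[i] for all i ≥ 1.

Base case: L[1] = 24 = 4·6, so 4 | L[1].
Assume 4 | L[k], so L[k] = 4t for some integer t.
Then L[k+1] = 7L[k] − 20 = 7·(4t) − 20 = 4(7t − 5), so 4 | L[k+1].
This completes the inductive step, so 4 | L[i] for all i ≥ 1.

4 | L[i]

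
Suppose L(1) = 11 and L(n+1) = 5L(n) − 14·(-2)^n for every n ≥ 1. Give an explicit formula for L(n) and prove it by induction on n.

Claim: L(n) = 3·5^n + 2·(-2)^n.

Base case: L(1) = 11, and 3·5^1 + 2·(-2)^1 = 15 − 4 = 11.
Assume L(r) = 3·5^r + 2·(-2)^r for some r ≥ 1.
Then L(r+1) = 5L(r) − 14·(-2)^r = 5·(3·5^r + 2·(-2)^r) − 14·(-2)^r = 3·5^{r+1} + 10·(-2)^r − 14·(-2)^r = 3·5^{r+1} − 4·(-2)^r = 3·5^{r+1} + 2·(-2)^{r+1}.
Hence L(n) = 3·5^n + 2·(-2)^n for every n ≥ 1, by induction.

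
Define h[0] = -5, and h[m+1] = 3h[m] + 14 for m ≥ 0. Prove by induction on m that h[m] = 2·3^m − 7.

Base case: h[0] = -5, and 2·3^0 − 7 = 2 − 7 = -5.
Assume h[k] = 2·3^k − 7 for some k ≥ 0.
Then h[k+1] = 3h[k] + 14 = 3·(2·3^k − 7) + 14 = 6·3^k − 21 + 14 = 2·3^{k+1} − 7.
So the formula holds for k+1, and by induction h[m] = 2·3^m − 7 for all m ≥ 0.

h[m] = 2·3^m − 7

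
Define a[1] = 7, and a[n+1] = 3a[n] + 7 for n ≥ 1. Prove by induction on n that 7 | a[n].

Base case: a[1] = 7 = 7·1, so 7 | a[1].
Assume 7 | a[r], so a[r] = 7t for some integer t.
Then a[r+1] = 3a[r] + 7 = 3·(7t) + 7 = 7(3t + 1), so 7 | a[r+1].
By induction, 7 | a[n] for all n ≥ 1.

7 | a[n]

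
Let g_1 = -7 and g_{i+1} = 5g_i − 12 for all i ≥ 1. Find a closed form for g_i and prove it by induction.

Claim: g_i = -2·5^i + 3.

Base case: g_1 = -7, and -2·5^1 + 3 = -10 + 3 = -7.
Assume g_r = -2·5^r + 3 for some r ≥ 1.
Then g_{r+1} = 5g_r − 12 = 5·(-2·5^r + 3) − 12 = -10·5^r + 15 − 12 = -2·5^{r+1} + 3.
Hence g_i = -2·5^i + 3 for every i ≥ 1, by induction.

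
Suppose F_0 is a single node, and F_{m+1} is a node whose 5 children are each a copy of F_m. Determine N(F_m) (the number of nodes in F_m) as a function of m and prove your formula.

Claim: N(F_m) = (5^{m+1} − 1)/4.

Base case: N(F_0) = 1, and (5^{0+1} − 1)/4 = 1.
Assume N(F_k) = (5^{k+1} − 1)/4.
Then N(F_{k+1}) = 1 + 5N(F_k) = 1 + 5·(5^{k+1} − 1)/4 = 1 + (5^{k+2} − 5)/4 = (4 + 5^{k+2} − 5)/4 = (5^{k+2} − 1)/4.
So the formula holds for k+1, and by induction N(F_m) = (5^{m+1} − 1)/4 for all m ≥ 0.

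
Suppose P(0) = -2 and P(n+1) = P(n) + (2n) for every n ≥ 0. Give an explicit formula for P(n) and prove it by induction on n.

Claim: P(n) = n^2 − n − 2.

Base case: P(0) = -2, and 0^2 − 0 − 2 = -2.
Assume P(k) = k^2 − k − 2.
Then P(k+1) = P(k) + (2k) = (k^2 − k − 2) + (2k) = k^2 + k − 2,
and (k+1)^2 − (k+1) − 2 = k^2 + k − 2.
By induction, P(n) = n^2 − n − 2 for all n ≥ 0.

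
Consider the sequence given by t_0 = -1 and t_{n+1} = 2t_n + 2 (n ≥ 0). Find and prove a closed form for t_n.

Claim: t_n = 2^n − 2.

Base case: t_0 = -1, and 2^0 − 2 = 1 − 2 = -1.
Assume t_r = 2^r − 2 for some r ≥ 0.
Then t_{r+1} = 2t_r + 2 = 2·(2^r − 2) + 2 = 2^{r+1} − 4 + 2 = 2^{r+1} − 2.
Hence t_n = 2^n − 2 for every n ≥ 0, by induction.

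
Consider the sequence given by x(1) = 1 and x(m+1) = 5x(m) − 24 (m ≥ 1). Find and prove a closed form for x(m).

Claim: x(m) = -5^m + 6.

Base case: x(1) = 1, and -5^1 + 6 = -5 + 6 = 1.
Assume x(r) = -5^r + 6 for some r ≥ 1.
Then x(r+1) = 5x(r) − 24 = 5·(-5^r + 6) − 24 = -5^{r+1} + 30 − 24 = -5^{r+1} + 6.
This completes the inductive step, so x(m) = -5^m + 6 for all m ≥ 1.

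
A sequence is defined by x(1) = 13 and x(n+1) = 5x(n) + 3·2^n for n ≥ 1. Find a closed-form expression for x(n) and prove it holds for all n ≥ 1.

Claim: x(n) = 3·5^n − 2^n.

Base case: x(1) = 13, and 3·5^1 − 2^1 = 15 − 2 = 13.
Assume x(r) = 3·5^r − 2^r for some r ≥ 1.
Then x(r+1) = 5x(r) + 3·2^r = 5·(3·5^r − 2^r) + 3·2^r = 3·5^{r+1} − 5·2^r + 3·2^r = 3·5^{r+1} − 2·2^r = 3·5^{r+1} − 2^{r+1}.
By induction, x(n) = 3·5^n − 2^n for all n ≥ 1.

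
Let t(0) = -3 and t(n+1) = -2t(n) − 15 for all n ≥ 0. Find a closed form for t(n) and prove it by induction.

Claim: t(n) = 2·(-2)^n − 5.

Base case: t(0) = -3, and 2·(-2)^0 − 5 = 2 − 5 = -3.
Assume t(r) = 2·(-2)^r − 5 for some r ≥ 0.
Then t(r+1) = -2t(r) − 15 = -2·(2·(-2)^r − 5) − 15 = -4·(-2)^r + 10 − 15 = 2·(-2)^{r+1} − 5.
So the formula holds for r+1, and by induction t(n) = 2·(-2)^n − 5 for all n ≥ 0.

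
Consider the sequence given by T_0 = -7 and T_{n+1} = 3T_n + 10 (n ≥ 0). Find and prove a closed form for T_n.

Claim: T_n = -2·3^n − 5.

Base case: T_0 = -7, and -2·3^0 − 5 = -2 − 5 = -7.
Assume T_k = -2·3^k − 5 for some k ≥ 0.
Then T_{k+1} = 3T_k + 10 = 3·(-2·3^k − 5) + 10 = -6·3^k − 15 + 10 = -2·3^{k+1} − 5.
Hence T_n = -2·3^n − 5 for every n ≥ 0, by induction.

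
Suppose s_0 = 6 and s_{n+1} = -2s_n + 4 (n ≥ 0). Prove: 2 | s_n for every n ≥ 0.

Base case: s_0 = 6 = 2·3, so 2 | s_0.
Assume 2 | s_k, so s_k = 2t for some integer t.
Then s_{k+1} = -2s_k + 4 = -2·(2t) + 4 = 2(-2t + 2), so 2 | s_{k+1}.
This completes the inductive step, so 2 | s_n for all n ≥ 0.

2 | s_n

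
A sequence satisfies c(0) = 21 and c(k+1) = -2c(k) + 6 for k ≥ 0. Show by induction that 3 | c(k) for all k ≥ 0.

Base case: c(0) = 21 = 3·7, so 3 | c(0).
Assume 3 | c(m), so c(m) = 3t for some integer t.
Then c(m+1) = -2c(m) + 6 = -2·(3t) + 6 = 3(-2t + 2), so 3 | c(m+1).
Hence 3 | c(k) for every k ≥ 0, by induction.

3 | c(k)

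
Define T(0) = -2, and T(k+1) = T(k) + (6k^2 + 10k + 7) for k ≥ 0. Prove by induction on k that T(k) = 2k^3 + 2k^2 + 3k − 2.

Base case: T(0) = -2, and 2·0^3 + 2·0^2 + 3·0 − 2 = -2.
Assume T(r) = 2r^3 + 2r^2 + 3r − 2.
Then T(r+1) = T(r) + (6r^2 + 10r + 7) = (2r^3 + 2r^2 + 3r − 2) + (6r^2 + 10r + 7) = 2r^3 + 8r^2 + 13r + 5,
and 2·(r+1)^3 + 2·(r+1)^2 + 3·(r+1) − 2 = 2r^3 + 8r^2 + 13r + 5.
By induction, T(k) = 2k^3 + 2k^2 + 3k − 2 for all k ≥ 0.

T(k) = 2k^3 + 2k^2 + 3k − 2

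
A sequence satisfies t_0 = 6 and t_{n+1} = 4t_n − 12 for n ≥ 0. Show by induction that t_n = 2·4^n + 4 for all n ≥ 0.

Base case: t_0 = 6, and 2·4^0 + 4 = 2 + 4 = 6.
Assume t_m = 2·4^m + 4 for some m ≥ 0.
Then t_{m+1} = 4t_m − 12 = 4·(2·4^m + 4) − 12 = 8·4^m + 16 − 12 = 2·4^{m+1} + 4.
This completes the inductive step, so t_n = 2·4^n + 4 for all n ≥ 0.

t_n = 2·4^n + 4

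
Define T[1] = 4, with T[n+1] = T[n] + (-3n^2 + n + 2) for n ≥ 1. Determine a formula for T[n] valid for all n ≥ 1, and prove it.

Claim: T[n] = -n^3 + 2n^2 + n + 2.

Base case: T[1] = 4, and -1^3 + 2·1^2 + 1 + 2 = 4.
Assume T[r] = -r^3 + 2r^2 + r + 2.
Then T[r+1] = T[r] + (-3r^2 + r + 2) = (-r^3 + 2r^2 + r + 2) + (-3r^2 + r + 2) = -r^3 − r^2 + 2r + 4,
and -(r+1)^3 + 2·(r+1)^2 + (r+1) + 2 = -r^3 − r^2 + 2r + 4.
This completes the inductive step, so T[n] = -n^3 + 2n^2 + n + 2 for all n ≥ 1.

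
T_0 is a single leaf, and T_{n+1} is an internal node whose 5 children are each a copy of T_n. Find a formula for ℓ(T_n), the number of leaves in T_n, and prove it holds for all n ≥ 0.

Claim: ℓ(T_n) = 5^n.

Base case: ℓ(T_0) = 1, and 5^0 = 1.
Assume ℓ(T_m) = 5^m.
Then ℓ(T_{m+1}) = 5·ℓ(T_m) = 5·5^m = 5^{m+1}.
Hence ℓ(T_n) = 5^n for every n ≥ 0, by induction.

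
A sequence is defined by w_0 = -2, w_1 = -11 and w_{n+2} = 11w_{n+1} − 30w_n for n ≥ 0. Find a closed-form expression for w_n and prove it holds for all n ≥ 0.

Claim: w_n = -6^n − 5^n.

Base cases: w_0 = -2 and -6^0 − 5^0 = -2; w_1 = -11 and -6^1 − 5^1 = -11.
Assume w_i = -6^i − 5^i for all 0 ≤ i ≤ j, where j ≥ 1.
Then w_{j+1} = 11w_j − 30w_{j−1} = 11·(-6^j − 5^j) − 30·(-6^{j−1} − 5^{j−1}) = -(11·6 − 30)6^{j−1} − (11·5 − 30)5^{j−1} = -36·6^{j−1} − 25·5^{j−1} = -6^{j+1} − 5^{j+1}.
Hence w_n = -6^n − 5^n for every n ≥ 0, by strong induction.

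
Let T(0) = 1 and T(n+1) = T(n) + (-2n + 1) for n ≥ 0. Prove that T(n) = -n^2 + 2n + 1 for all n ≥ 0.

Base case: T(0) = 1, and -0^2 + 2·0 + 1 = 1.
Assume T(m) = -m^2 + 2m + 1.
Then T(m+1) = T(m) + (-2m + 1) = (-m^2 + 2m + 1) + (-2m + 1) = -m^2 + 2,
and -(m+1)^2 + 2·(m+1) + 1 = -m^2 + 2.
Hence T(n) = -n^2 + 2n + 1 for every n ≥ 0, by induction.

T(n) = -n^2 + 2n + 1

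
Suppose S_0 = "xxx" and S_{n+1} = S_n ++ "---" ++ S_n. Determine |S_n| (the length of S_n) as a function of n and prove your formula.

Claim: |S_n| = 6·2^n − 3.

Base case: |S_0| = 3, and 6·2^0 − 3 = 3.
Assume |S_r| = 6·2^r − 3.
Then |S_{r+1}| = |S_r| + 3 + |S_r| = 2|S_r| + 3 = 2(6·2^r − 3) + 3 = 6·2^{r+1} − 6 + 3 = 6·2^{r+1} − 3.
This completes the inductive step, so |S_n| = 6·2^n − 3 for all n ≥ 0.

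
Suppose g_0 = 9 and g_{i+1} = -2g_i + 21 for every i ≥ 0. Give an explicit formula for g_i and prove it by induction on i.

Claim: g_i = 2·(-2)^i + 7.

Base case: g_0 = 9, and 2·(-2)^0 + 7 = 2 + 7 = 9.
Assume g_m = 2·(-2)^m + 7 for some m ≥ 0.
Then g_{m+1} = -2g_m + 21 = -2·(2·(-2)^m + 7) + 21 = -4·(-2)^m − 14 + 21 = 2·(-2)^{m+1} + 7.
So the formula holds for m+1, and by induction g_i = 2·(-2)^i + 7 for all i ≥ 0.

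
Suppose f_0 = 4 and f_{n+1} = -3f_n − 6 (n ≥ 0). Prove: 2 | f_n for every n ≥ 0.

Base case: f_0 = 4 = 2·2, so 2 | f_0.
Assume 2 | f_k, so f_k = 2t for some integer t.
Then f_{k+1} = -3f_k − 6 = -3·(2t) − 6 = 2(-3t − 3), so 2 | f_{k+1}.
This completes the inductive step, so 2 | f_n for all n ≥ 0.

2 | f_n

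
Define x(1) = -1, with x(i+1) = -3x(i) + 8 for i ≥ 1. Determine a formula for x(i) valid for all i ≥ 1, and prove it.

Claim: x(i) = (-3)^i + 2.

Base case: x(1) = -1, and (-3)^1 + 2 = -3 + 2 = -1.
Assume x(j) = (-3)^j + 2 for some j ≥ 1.
Then x(j+1) = -3x(j) + 8 = -3·((-3)^j + 2) + 8 = -3·(-3)^j − 6 + 8 = (-3)^{j+1} + 2.
This completes the inductive step, so x(i) = (-3)^i + 2 for all i ≥ 1.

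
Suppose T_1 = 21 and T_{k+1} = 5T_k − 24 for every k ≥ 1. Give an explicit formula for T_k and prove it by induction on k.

Claim: T_k = 3·5^k + 6.

Base case: T_1 = 21, and 3·5^1 + 6 = 15 + 6 = 21.
Assume T_m = 3·5^m + 6 for some m ≥ 1.
Then T_{m+1} = 5T_m − 24 = 5·(3·5^m + 6) − 24 = 15·5^m + 30 − 24 = 3·5^{m+1} + 6.
Hence T_k = 3·5^k + 6 for every k ≥ 1, by induction.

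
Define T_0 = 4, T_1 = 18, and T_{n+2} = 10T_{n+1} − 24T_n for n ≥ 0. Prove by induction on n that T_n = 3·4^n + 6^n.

Base cases: T_0 = 4 and 3·4^0 + 6^0 = 4; T_1 = 18 and 3·4^1 + 6^1 = 18.
Assume T_j = 3·4^j + 6^j for all 0 ≤ j ≤ k, where k ≥ 1.
Then T_{k+1} = 10T_k − 24T_{k−1} = 10·(3·4^k + 6^k) − 24·(3·4^{k−1} + 6^{k−1}) = 3·(10·4 − 24)4^{k−1} + (10·6 − 24)6^{k−1} = 48·4^{k−1} + 36·6^{k−1} = 3·4^{k+1} + 6^{k+1}.
This completes the inductive step, so T_n = 3·4^n + 6^n for all n ≥ 0.

T_n = 3·4^n + 6^n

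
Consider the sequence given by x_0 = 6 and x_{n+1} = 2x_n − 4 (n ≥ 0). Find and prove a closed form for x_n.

Claim: x_n = 2^{n+1} + 4.

Base case: x_0 = 6, and 2^{0+1} + 4 = 2 + 4 = 6.
Assume x_r = 2^{r+1} + 4 for some r ≥ 0.
Then x_{r+1} = 2x_r − 4 = 2·(2^{r+1} + 4) − 4 = 2^{r+2} + 8 − 4 = 2^{r+2} + 4.
Hence x_n = 2^{n+1} + 4 for every n ≥ 0, by induction.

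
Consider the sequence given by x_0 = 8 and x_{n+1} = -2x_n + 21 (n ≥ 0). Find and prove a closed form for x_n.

Claim: x_n = (-2)^n + 7.

Base case: x_0 = 8, and (-2)^0 + 7 = 1 + 7 = 8.
Assume x_j = (-2)^j + 7 for some j ≥ 0.
Then x_{j+1} = -2x_j + 21 = -2·((-2)^j + 7) + 21 = -2·(-2)^j − 14 + 21 = (-2)^{j+1} + 7.
So the formula holds for j+1, and by induction x_n = (-2)^n + 7 for all n ≥ 0.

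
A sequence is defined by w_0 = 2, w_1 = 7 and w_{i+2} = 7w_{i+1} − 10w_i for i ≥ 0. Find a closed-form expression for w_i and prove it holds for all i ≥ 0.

Claim: w_i = 5^i + 2^i.

Base cases: w_0 = 2 and 5^0 + 2^0 = 2; w_1 = 7 and 5^1 + 2^1 = 7.
Assume w_j = 5^j + 2^j for all 0 ≤ j ≤ r, where r ≥ 1.
Then w_{r+1} = 7w_r − 10w_{r−1} = 7·(5^r + 2^r) − 10·(5^{r−1} + 2^{r−1}) = (7·5 − 10)5^{r−1} + (7·2 − 10)2^{r−1} = 25·5^{r−1} + 4·2^{r−1} = 5^{r+1} + 2^{r+1}.
By strong induction, w_i = 5^i + 2^i for all i ≥ 0.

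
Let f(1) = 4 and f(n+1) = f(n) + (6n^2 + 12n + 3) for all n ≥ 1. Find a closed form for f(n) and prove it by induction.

Claim: f(n) = 2n^3 + 3n^2 − 2n + 1.

Base case: f(1) = 4, and 2·1^3 + 3·1^2 − 2·1 + 1 = 4.
Assume f(j) = 2j^3 + 3j^2 − 2j + 1.
Then f(j+1) = f(j) + (6j^2 + 12j + 3) = (2j^3 + 3j^2 − 2j + 1) + (6j^2 + 12j + 3) = 2j^3 + 9j^2 + 10j + 4,
and 2·(j+1)^3 + 3·(j+1)^2 − 2·(j+1) + 1 = 2j^3 + 9j^2 + 10j + 4.
This completes the inductive step, so f(n) = 2n^3 + 3n^2 − 2n + 1 for all n ≥ 1.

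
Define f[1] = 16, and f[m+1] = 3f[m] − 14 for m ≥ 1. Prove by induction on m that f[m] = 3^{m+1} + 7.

Base case: f[1] = 16, and 3^{1+1} + 7 = 9 + 7 = 16.
Assume f[j] = 3^{j+1} + 7 for some j ≥ 1.
Then f[j+1] = 3f[j] − 14 = 3·(3^{j+1} + 7) − 14 = 3^{j+2} + 21 − 14 = 3^{j+2} + 7.
This completes the inductive step, so f[m] = 3^{m+1} + 7 for all m ≥ 1.

f[m] = 3^{m+1} + 7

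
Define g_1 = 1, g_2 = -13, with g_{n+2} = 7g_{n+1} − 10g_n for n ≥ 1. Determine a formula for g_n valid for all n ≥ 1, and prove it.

Claim: g_n = 3·2^n − 5^n.

Base cases: g_1 = 1 and 3·2^1 − 5^1 = 1; g_2 = -13 and 3·2^2 − 5^2 = -13.
Assume g_j = 3·2^j − 5^j for all 1 ≤ j ≤ m, where m ≥ 2.
Then g_{m+1} = 7g_m − 10g_{m−1} = 7·(3·2^m − 5^m) − 10·(3·2^{m−1} − 5^{m−1}) = 3·(7·2 − 10)2^{m−1} − (7·5 − 10)5^{m−1} = 12·2^{m−1} − 25·5^{m−1} = 3·2^{m+1} − 5^{m+1}.
By strong induction, g_n = 3·2^n − 5^n for all n ≥ 1.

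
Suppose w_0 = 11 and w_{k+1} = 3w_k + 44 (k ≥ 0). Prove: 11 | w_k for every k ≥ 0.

Base case: w_0 = 11 = 11·1, so 11 | w_0.
Assume 11 | w_r, so w_r = 11t for some integer t.
Then w_{r+1} = 3w_r + 44 = 3·(11t) + 44 = 11(3t + 4), so 11 | w_{r+1}.
Hence 11 | w_k for every k ≥ 0, by induction.

11 | w_k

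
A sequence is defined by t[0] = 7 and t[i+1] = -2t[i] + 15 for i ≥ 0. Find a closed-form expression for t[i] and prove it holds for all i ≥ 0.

Claim: t[i] = 2·(-2)^i + 5.

Base case: t[0] = 7, and 2·(-2)^0 + 5 = 2 + 5 = 7.
Assume t[j] = 2·(-2)^j + 5 for some j ≥ 0.
Then t[j+1] = -2t[j] + 15 = -2·(2·(-2)^j + 5) + 15 = -4·(-2)^j − 10 + 15 = 2·(-2)^{j+1} + 5.
Hence t[i] = 2·(-2)^i + 5 for every i ≥ 0, by induction.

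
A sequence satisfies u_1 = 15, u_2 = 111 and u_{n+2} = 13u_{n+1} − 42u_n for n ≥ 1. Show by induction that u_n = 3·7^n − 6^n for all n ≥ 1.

Base cases: u_1 = 15 and 3·7^1 − 6^1 = 15; u_2 = 111 and 3·7^2 − 6^2 = 111.
Assume u_i = 3·7^i − 6^i for all 1 ≤ i ≤ j, where j ≥ 2.
Then u_{j+1} = 13u_j − 42u_{j−1} = 13·(3·7^j − 6^j) − 42·(3·7^{j−1} − 6^{j−1}) = 3·(13·7 − 42)7^{j−1} − (13·6 − 42)6^{j−1} = 147·7^{j−1} − 36·6^{j−1} = 3·7^{j+1} − 6^{j+1}.
This completes the inductive step, so u_n = 3·7^n − 6^n for all n ≥ 1.

u_n = 3·7^n − 6^n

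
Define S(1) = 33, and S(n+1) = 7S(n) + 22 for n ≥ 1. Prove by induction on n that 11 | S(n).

Base case: S(1) = 33 = 11·3, so 11 | S(1).
Assume 11 | S(m), so S(m) = 11t for some integer t.
Then S(m+1) = 7S(m) + 22 = 7·(11t) + 22 = 11(7t + 2), so 11 | S(m+1).
Hence 11 | S(n) for every n ≥ 1, by induction.

11 | S(n)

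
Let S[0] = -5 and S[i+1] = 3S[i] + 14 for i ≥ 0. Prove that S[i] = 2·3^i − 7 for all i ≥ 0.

Base case: S[0] = -5, and 2·3^0 − 7 = 2 − 7 = -5.
Assume S[m] = 2·3^m − 7 for some m ≥ 0.
Then S[m+1] = 3S[m] + 14 = 3·(2·3^m − 7) + 14 = 6·3^m − 21 + 14 = 2·3^{m+1} − 7.
So the formula holds for m+1, and by induction S[i] = 2·3^i − 7 for all i ≥ 0.

S[i] = 2·3^i − 7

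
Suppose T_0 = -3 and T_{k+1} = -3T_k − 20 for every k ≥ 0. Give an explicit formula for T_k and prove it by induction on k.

Claim: T_k = 2·(-3)^k − 5.

Base case: T_0 = -3, and 2·(-3)^0 − 5 = 2 − 5 = -3.
Assume T_r = 2·(-3)^r − 5 for some r ≥ 0.
Then T_{r+1} = -3T_r − 20 = -3·(2·(-3)^r − 5) − 20 = -6·(-3)^r + 15 − 20 = 2·(-3)^{r+1} − 5.
This completes the inductive step, so T_k = 2·(-3)^k − 5 for all k ≥ 0.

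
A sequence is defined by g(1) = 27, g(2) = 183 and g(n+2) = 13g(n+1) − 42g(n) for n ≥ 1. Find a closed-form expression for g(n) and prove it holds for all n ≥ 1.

Claim: g(n) = 3·7^n + 6^n.

Base cases: g(1) = 27 and 3·7^1 + 6^1 = 27; g(2) = 183 and 3·7^2 + 6^2 = 183.
Assume g(i) = 3·7^i + 6^i for all 1 ≤ i ≤ j, where j ≥ 2.
Then g(j+1) = 13g(j) − 42g(j−1) = 13·(3·7^j + 6^j) − 42·(3·7^{j−1} + 6^{j−1}) = 3·(13·7 − 42)7^{j−1} + (13·6 − 42)6^{j−1} = 147·7^{j−1} + 36·6^{j−1} = 3·7^{j+1} + 6^{j+1}.
So the formula holds for j+1, and by strong induction g(n) = 3·7^n + 6^n for all n ≥ 1.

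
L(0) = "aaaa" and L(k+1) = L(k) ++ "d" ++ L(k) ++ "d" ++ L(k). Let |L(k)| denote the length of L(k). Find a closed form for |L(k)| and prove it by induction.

Claim: |L(k)| = 5·3^k − 1.

Base case: |L(0)| = 4, and 5·3^0 − 1 = 4.
Assume |L(m)| = 5·3^m − 1.
Then |L(m+1)| = 3|L(m)| + 2 = 3(5·3^m − 1) + 2 = 5·3^{m+1} − 3 + 2 = 5·3^{m+1} − 1.
So the formula holds for m+1, and by induction |L(k)| = 5·3^k − 1 for all k ≥ 0.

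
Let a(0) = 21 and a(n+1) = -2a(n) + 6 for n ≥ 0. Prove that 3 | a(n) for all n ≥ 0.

Base case: a(0) = 21 = 3·7, so 3 | a(0).
Assume 3 | a(m), so a(m) = 3t for some integer t.
Then a(m+1) = -2a(m) + 6 = -2·(3t) + 6 = 3(-2t + 2), so 3 | a(m+1).
By induction, 3 | a(n) for all n ≥ 0.

3 | a(n)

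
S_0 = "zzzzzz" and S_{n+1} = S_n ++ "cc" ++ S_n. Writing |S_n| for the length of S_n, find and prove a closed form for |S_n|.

Claim: |S_n| = 2^{n+3} − 2.

Base case: |S_0| = 6, and 2^{0+3} − 2 = 6.
Assume |S_k| = 2^{k+3} − 2.
Then |S_{k+1}| = |S_k| + 2 + |S_k| = 2|S_k| + 2 = 2(2^{k+3} − 2) + 2 = 2^{k+1+3} − 4 + 2 = 2^{k+1+3} − 2.
So the formula holds for k+1, and by induction |S_n| = 2^{n+3} − 2 for all n ≥ 0.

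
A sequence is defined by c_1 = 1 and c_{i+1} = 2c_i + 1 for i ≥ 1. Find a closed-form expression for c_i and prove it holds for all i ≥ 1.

Claim: c_i = 2^i − 1.

Base case: c_1 = 1, and 2^1 − 1 = 2 − 1 = 1.
Assume c_k = 2^k − 1 for some k ≥ 1.
Then c_{k+1} = 2c_k + 1 = 2·(2^k − 1) + 1 = 2^{k+1} − 2 + 1 = 2^{k+1} − 1.
So the formula holds for k+1, and by induction c_i = 2^i − 1 for all i ≥ 1.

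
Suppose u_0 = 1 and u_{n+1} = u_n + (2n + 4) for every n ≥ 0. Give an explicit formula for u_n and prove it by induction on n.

Claim: u_n = n^2 + 3n + 1.

Base case: u_0 = 1, and 0^2 + 3·0 + 1 = 1.
Assume u_r = r^2 + 3r + 1.
Then u_{r+1} = u_r + (2r + 4) = (r^2 + 3r + 1) + (2r + 4) = r^2 + 5r + 5,
and (r+1)^2 + 3·(r+1) + 1 = r^2 + 5r + 5.
By induction, u_n = n^2 + 3n + 1 for all n ≥ 0.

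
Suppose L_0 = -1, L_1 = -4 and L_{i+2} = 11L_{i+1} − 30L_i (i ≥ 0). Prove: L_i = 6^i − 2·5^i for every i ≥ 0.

Base cases: L_0 = -1 and 6^0 − 2·5^0 = -1; L_1 = -4 and 6^1 − 2·5^1 = -4.
Assume L_j = 6^j − 2·5^j for all 0 ≤ j ≤ m, where m ≥ 1.
Then L_{m+1} = 11L_m − 30L_{m−1} = 11·(6^m − 2·5^m) − 30·(6^{m−1} − 2·5^{m−1}) = (11·6 − 30)6^{m−1} − 2·(11·5 − 30)5^{m−1} = 36·6^{m−1} − 50·5^{m−1} = 6^{m+1} − 2·5^{m+1}.
By strong induction, L_i = 6^i − 2·5^i for all i ≥ 0.

L_i = 6^i − 2·5^i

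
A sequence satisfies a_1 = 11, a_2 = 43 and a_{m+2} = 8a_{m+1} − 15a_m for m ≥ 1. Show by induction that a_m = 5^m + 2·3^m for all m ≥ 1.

Base cases: a_1 = 11 and 5^1 + 2·3^1 = 11; a_2 = 43 and 5^2 + 2·3^2 = 43.
Assume a_j = 5^j + 2·3^j for all 1 ≤ j ≤ k, where k ≥ 2.
Then a_{k+1} = 8a_k − 15a_{k−1} = 8·(5^k + 2·3^k) − 15·(5^{k−1} + 2·3^{k−1}) = (8·5 − 15)5^{k−1} + 2·(8·3 − 15)3^{k−1} = 25·5^{k−1} + 18·3^{k−1} = 5^{k+1} + 2·3^{k+1}.
This completes the inductive step, so a_m = 5^m + 2·3^m for all m ≥ 1.

a_m = 5^m + 2·3^m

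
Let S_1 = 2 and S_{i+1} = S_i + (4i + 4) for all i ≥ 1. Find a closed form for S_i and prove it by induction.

Claim: S_i = 2i^2 + 2i − 2.

Base case: S_1 = 2, and 2·1^2 + 2·1 − 2 = 2.
Assume S_k = 2k^2 + 2k − 2.
Then S_{k+1} = S_k + (4k + 4) = (2k^2 + 2k − 2) + (4k + 4) = 2k^2 + 6k + 2,
and 2·(k+1)^2 + 2·(k+1) − 2 = 2k^2 + 6k + 2.
Hence S_i = 2i^2 + 2i − 2 for every i ≥ 1, by induction.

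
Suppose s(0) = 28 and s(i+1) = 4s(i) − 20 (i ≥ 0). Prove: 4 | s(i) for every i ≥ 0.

Base case: s(0) = 28 = 4·7, so 4 | s(0).
Assume 4 | s(m), so s(m) = 4t for some integer t.
Then s(m+1) = 4s(m) − 20 = 4·(4t) − 20 = 4(4t − 5), so 4 | s(m+1).
By induction, 4 | s(i) for all i ≥ 0.

4 | s(i)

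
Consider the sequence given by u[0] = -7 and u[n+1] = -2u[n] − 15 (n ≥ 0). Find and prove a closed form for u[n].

Claim: u[n] = -2·(-2)^n − 5.

Base case: u[0] = -7, and -2·(-2)^0 − 5 = -2 − 5 = -7.
Assume u[j] = -2·(-2)^j − 5 for some j ≥ 0.
Then u[j+1] = -2u[j] − 15 = -2·(-2·(-2)^j − 5) − 15 = 4·(-2)^j + 10 − 15 = -2·(-2)^{j+1} − 5.
This completes the inductive step, so u[n] = -2·(-2)^n − 5 for all n ≥ 0.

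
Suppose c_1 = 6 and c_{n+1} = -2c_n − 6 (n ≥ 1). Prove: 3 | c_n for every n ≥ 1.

Base case: c_1 = 6 = 3·2, so 3 | c_1.
Assume 3 | c_r, so c_r = 3t for some integer t.
Then c_{r+1} = -2c_r − 6 = -2·(3t) − 6 = 3(-2t − 2), so 3 | c_{r+1}.
This completes the inductive step, so 3 | c_n for all n ≥ 1.

3 | c_n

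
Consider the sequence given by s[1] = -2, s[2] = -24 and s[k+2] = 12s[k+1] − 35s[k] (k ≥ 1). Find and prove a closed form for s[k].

Claim: s[k] = 5^k − 7^k.

Base cases: s[1] = -2 and 5^1 − 7^1 = -2; s[2] = -24 and 5^2 − 7^2 = -24.
Assume s[i] = 5^i − 7^i for all 1 ≤ i ≤ j, where j ≥ 2.
Then s[j+1] = 12s[j] − 35s[j−1] = 12·(5^j − 7^j) − 35·(5^{j−1} − 7^{j−1}) = (12·5 − 35)5^{j−1} − (12·7 − 35)7^{j−1} = 25·5^{j−1} − 49·7^{j−1} = 5^{j+1} − 7^{j+1}.
So the formula holds for j+1, and by strong induction s[k] = 5^k − 7^k for all k ≥ 1.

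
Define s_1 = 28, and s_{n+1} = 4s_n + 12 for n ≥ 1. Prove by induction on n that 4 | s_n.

Base case: s_1 = 28 = 4·7, so 4 | s_1.
Assume 4 | s_m, so s_m = 4t for some integer t.
Then s_{m+1} = 4s_m + 12 = 4·(4t) + 12 = 4(4t + 3), so 4 | s_{m+1}.
So the property holds for m+1, and by induction 4 | s_n for all n ≥ 1.

4 | s_n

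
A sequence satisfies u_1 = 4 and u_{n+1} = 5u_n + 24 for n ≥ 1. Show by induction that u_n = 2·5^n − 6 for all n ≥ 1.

Base case: u_1 = 4, and 2·5^1 − 6 = 10 − 6 = 4.
Assume u_k = 2·5^k − 6 for some k ≥ 1.
Then u_{k+1} = 5u_k + 24 = 5·(2·5^k − 6) + 24 = 10·5^k − 30 + 24 = 2·5^{k+1} − 6.
So the formula holds for k+1, and by induction u_n = 2·5^n − 6 for all n ≥ 1.

u_n = 2·5^n − 6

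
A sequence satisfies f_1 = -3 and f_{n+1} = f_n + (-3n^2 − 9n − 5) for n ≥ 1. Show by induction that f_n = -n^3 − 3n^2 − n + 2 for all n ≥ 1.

Base case: f_1 = -3, and -1^3 − 3·1^2 − 1 + 2 = -3.
Assume f_k = -k^3 − 3k^2 − k + 2.
Then f_{k+1} = f_k + (-3k^2 − 9k − 5) = (-k^3 − 3k^2 − k + 2) + (-3k^2 − 9k − 5) = -k^3 − 6k^2 − 10k − 3,
and -(k+1)^3 − 3·(k+1)^2 − (k+1) + 2 = -k^3 − 6k^2 − 10k − 3.
By induction, f_n = -n^3 − 3n^2 − n + 2 for all n ≥ 1.

f_n = -n^3 − 3n^2 − n + 2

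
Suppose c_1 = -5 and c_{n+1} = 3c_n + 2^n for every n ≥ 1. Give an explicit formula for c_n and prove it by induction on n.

Claim: c_n = -3^n − 2^n.

Base case: c_1 = -5, and -3^1 − 2^1 = -3 − 2 = -5.
Assume c_j = -3^j − 2^j for some j ≥ 1.
Then c_{j+1} = 3c_j + 2^j = 3·(-3^j − 2^j) + 2^j = -3^{j+1} − 3·2^j + 2^j = -3^{j+1} − 2·2^j = -3^{j+1} − 2^{j+1}.
Hence c_n = -3^n − 2^n for every n ≥ 1, by induction.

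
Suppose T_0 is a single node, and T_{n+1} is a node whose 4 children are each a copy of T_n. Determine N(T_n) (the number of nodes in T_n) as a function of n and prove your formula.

Claim: N(T_n) = (4^{n+1} − 1)/3.

Base case: N(T_0) = 1, and (4^{0+1} − 1)/3 = 1.
Assume N(T_r) = (4^{r+1} − 1)/3.
Then N(T_{r+1}) = 1 + 4N(T_r) = 1 + 4·(4^{r+1} − 1)/3 = 1 + (4^{r+2} − 4)/3 = (3 + 4^{r+2} − 4)/3 = (4^{r+2} − 1)/3.
By induction, N(T_n) = (4^{n+1} − 1)/3 for all n ≥ 0.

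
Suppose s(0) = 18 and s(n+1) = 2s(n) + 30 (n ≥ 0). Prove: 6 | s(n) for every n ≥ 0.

Base case: s(0) = 18 = 6·3, so 6 | s(0).
Assume 6 | s(r), so s(r) = 6t for some integer t.
Then s(r+1) = 2s(r) + 30 = 2·(6t) + 30 = 6(2t + 5), so 6 | s(r+1).
Hence 6 | s(n) for every n ≥ 0, by induction.

6 | s(n)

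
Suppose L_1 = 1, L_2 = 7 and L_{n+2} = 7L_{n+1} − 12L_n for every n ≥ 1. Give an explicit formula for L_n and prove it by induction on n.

Claim: L_n = -3^n + 4^n.

Base cases: L_1 = 1 and -3^1 + 4^1 = 1; L_2 = 7 and -3^2 + 4^2 = 7.
Assume L_j = -3^j + 4^j for all 1 ≤ j ≤ m, where m ≥ 2.
Then L_{m+1} = 7L_m − 12L_{m−1} = 7·(-3^m + 4^m) − 12·(-3^{m−1} + 4^{m−1}) = -(7·3 − 12)3^{m−1} + (7·4 − 12)4^{m−1} = -9·3^{m−1} + 16·4^{m−1} = -3^{m+1} + 4^{m+1}.
Hence L_n = -3^n + 4^n for every n ≥ 1, by strong induction.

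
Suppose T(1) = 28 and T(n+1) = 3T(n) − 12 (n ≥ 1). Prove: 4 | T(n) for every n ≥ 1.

Base case: T(1) = 28 = 4·7, so 4 | T(1).
Assume 4 | T(j), so T(j) = 4t for some integer t.
Then T(j+1) = 3T(j) − 12 = 3·(4t) − 12 = 4(3t − 3), so 4 | T(j+1).
This completes the inductive step, so 4 | T(n) for all n ≥ 1.

4 | T(n)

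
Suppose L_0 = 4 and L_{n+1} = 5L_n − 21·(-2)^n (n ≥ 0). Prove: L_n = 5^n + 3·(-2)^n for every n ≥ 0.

Base case: L_0 = 4, and 5^0 + 3·(-2)^0 = 1 + 3 = 4.
Assume L_k = 5^k + 3·(-2)^k for some k ≥ 0.
Then L_{k+1} = 5L_k − 21·(-2)^k = 5·(5^k + 3·(-2)^k) − 21·(-2)^k = 5^{k+1} + 15·(-2)^k − 21·(-2)^k = 5^{k+1} − 6·(-2)^k = 5^{k+1} + 3·(-2)^{k+1}.
Hence L_n = 5^n + 3·(-2)^n for every n ≥ 0, by induction.

L_n = 5^n + 3·(-2)^n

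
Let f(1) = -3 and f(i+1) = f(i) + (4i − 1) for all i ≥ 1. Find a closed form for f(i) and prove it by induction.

Claim: f(i) = 2i^2 − 3i − 2.

Base case: f(1) = -3, and 2·1^2 − 3·1 − 2 = -3.
Assume f(j) = 2j^2 − 3j − 2.
Then f(j+1) = f(j) + (4j − 1) = (2j^2 − 3j − 2) + (4j − 1) = 2j^2 + j − 3,
and 2·(j+1)^2 − 3·(j+1) − 2 = 2j^2 + j − 3.
This completes the inductive step, so f(i) = 2i^2 − 3i − 2 for all i ≥ 1.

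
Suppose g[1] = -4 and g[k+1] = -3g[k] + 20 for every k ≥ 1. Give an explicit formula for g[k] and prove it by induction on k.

Claim: g[k] = 3·(-3)^k + 5.

Base case: g[1] = -4, and 3·(-3)^1 + 5 = -9 + 5 = -4.
Assume g[j] = 3·(-3)^j + 5 for some j ≥ 1.
Then g[j+1] = -3g[j] + 20 = -3·(3·(-3)^j + 5) + 20 = -9·(-3)^j − 15 + 20 = 3·(-3)^{j+1} + 5.
So the formula holds for j+1, and by induction g[k] = 3·(-3)^k + 5 for all k ≥ 1.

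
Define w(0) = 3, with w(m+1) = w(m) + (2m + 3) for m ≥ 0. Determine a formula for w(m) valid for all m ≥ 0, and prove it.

Claim: w(m) = m^2 + 2m + 3.

Base case: w(0) = 3, and 0^2 + 2·0 + 3 = 3.
Assume w(j) = j^2 + 2j + 3.
Then w(j+1) = w(j) + (2j + 3) = (j^2 + 2j + 3) + (2j + 3) = j^2 + 4j + 6,
and (j+1)^2 + 2·(j+1) + 3 = j^2 + 4j + 6.
Hence w(m) = m^2 + 2m + 3 for every m ≥ 0, by induction.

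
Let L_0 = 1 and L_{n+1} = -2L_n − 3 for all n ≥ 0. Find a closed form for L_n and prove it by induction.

Claim: L_n = 2·(-2)^n − 1.

Base case: L_0 = 1, and 2·(-2)^0 − 1 = 2 − 1 = 1.
Assume L_j = 2·(-2)^j − 1 for some j ≥ 0.
Then L_{j+1} = -2L_j − 3 = -2·(2·(-2)^j − 1) − 3 = -4·(-2)^j + 2 − 3 = 2·(-2)^{j+1} − 1.
By induction, L_n = 2·(-2)^n − 1 for all n ≥ 0.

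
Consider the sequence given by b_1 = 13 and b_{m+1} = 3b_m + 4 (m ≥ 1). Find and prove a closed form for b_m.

Claim: b_m = 5·3^m − 2.

Base case: b_1 = 13, and 5·3^1 − 2 = 15 − 2 = 13.
Assume b_j = 5·3^j − 2 for some j ≥ 1.
Then b_{j+1} = 3b_j + 4 = 3·(5·3^j − 2) + 4 = 15·3^j − 6 + 4 = 5·3^{j+1} − 2.
Hence b_m = 5·3^m − 2 for every m ≥ 1, by induction.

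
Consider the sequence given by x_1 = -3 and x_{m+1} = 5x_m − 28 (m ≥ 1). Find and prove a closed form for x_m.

Claim: x_m = -2·5^m + 7.

Base case: x_1 = -3, and -2·5^1 + 7 = -10 + 7 = -3.
Assume x_r = -2·5^r + 7 for some r ≥ 1.
Then x_{r+1} = 5x_r − 28 = 5·(-2·5^r + 7) − 28 = -10·5^r + 35 − 28 = -2·5^{r+1} + 7.
Hence x_m = -2·5^m + 7 for every m ≥ 1, by induction.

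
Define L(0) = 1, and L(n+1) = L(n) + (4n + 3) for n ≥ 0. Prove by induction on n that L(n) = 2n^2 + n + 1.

Base case: L(0) = 1, and 2·0^2 + 0 + 1 = 1.
Assume L(j) = 2j^2 + j + 1.
Then L(j+1) = L(j) + (4j + 3) = (2j^2 + j + 1) + (4j + 3) = 2j^2 + 5j + 4,
and 2·(j+1)^2 + (j+1) + 1 = 2j^2 + 5j + 4.
This completes the inductive step, so L(n) = 2n^2 + n + 1 for all n ≥ 0.

L(n) = 2n^2 + n + 1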